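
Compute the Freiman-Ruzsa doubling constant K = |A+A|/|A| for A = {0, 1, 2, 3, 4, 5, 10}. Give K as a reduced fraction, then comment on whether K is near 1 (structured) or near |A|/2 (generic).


|A| = 7.
Compute A + A by enumerating all 49 pairs.
A + A = {0, 1, 2, 3, 4, 5, 6, 7, 8, 9, 10, 11, 12, 13, 14, 15, 20}, so |A + A| = 17.
K = |A + A| / |A| = 17/7 (already in lowest terms) ≈ 2.4286.
Reference: AP of size 7 gives K = 13/7 ≈ 1.8571; a fully generic set of size 7 gives K ≈ 4.0000.

|A| = 7, |A + A| = 17, K = 17/7.


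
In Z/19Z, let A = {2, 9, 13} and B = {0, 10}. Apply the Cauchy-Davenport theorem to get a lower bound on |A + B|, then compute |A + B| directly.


Cauchy-Davenport: |A + B| ≥ min(p, |A| + |B| - 1) for A, B nonempty in Z/pZ.
|A| = 3, |B| = 2, p = 19.
CD lower bound = min(19, 3 + 2 - 1) = min(19, 4) = 4.
Compute A + B mod 19 directly:
a = 2: 2+0=2, 2+10=12
a = 9: 9+0=9, 9+10=0
a = 13: 13+0=13, 13+10=4
A + B = {0, 2, 4, 9, 12, 13}, so |A + B| = 6.
Verify: 6 ≥ 4? Yes ✓.

CD lower bound = 4, actual |A + B| = 6.


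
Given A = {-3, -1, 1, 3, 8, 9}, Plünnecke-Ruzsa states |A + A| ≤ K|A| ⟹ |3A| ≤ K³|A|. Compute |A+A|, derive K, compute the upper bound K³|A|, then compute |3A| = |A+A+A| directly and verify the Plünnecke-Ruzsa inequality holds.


|A| = 6.
Step 1: Compute A + A by enumerating all 36 pairs.
A + A = {-6, -4, -2, 0, 2, 4, 5, 6, 7, 8, 9, 10, 11, 12, 16, 17, 18}, so |A + A| = 17.
Step 2: Doubling constant K = |A + A|/|A| = 17/6 = 17/6 ≈ 2.8333.
Step 3: Plünnecke-Ruzsa gives |3A| ≤ K³·|A| = (2.8333)³ · 6 ≈ 136.4722.
Step 4: Compute 3A = A + A + A directly by enumerating all triples (a,b,c) ∈ A³; |3A| = 30.
Step 5: Check 30 ≤ 136.4722? Yes ✓.

K = 17/6, Plünnecke-Ruzsa bound K³|A| ≈ 136.4722, |3A| = 30, inequality holds.


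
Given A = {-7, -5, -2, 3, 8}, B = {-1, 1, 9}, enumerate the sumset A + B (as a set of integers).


A + B = {a + b : a ∈ A, b ∈ B}.
Enumerate all |A|·|B| = 5·3 = 15 pairs (a, b) and collect distinct sums.
a = -7: -7+-1=-8, -7+1=-6, -7+9=2
a = -5: -5+-1=-6, -5+1=-4, -5+9=4
a = -2: -2+-1=-3, -2+1=-1, -2+9=7
a = 3: 3+-1=2, 3+1=4, 3+9=12
a = 8: 8+-1=7, 8+1=9, 8+9=17
Collecting distinct sums: A + B = {-8, -6, -4, -3, -1, 2, 4, 7, 9, 12, 17}
|A + B| = 11

A + B = {-8, -6, -4, -3, -1, 2, 4, 7, 9, 12, 17}


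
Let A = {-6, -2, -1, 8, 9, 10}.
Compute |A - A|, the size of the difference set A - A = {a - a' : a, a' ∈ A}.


A - A = {a - a' : a, a' ∈ A}; |A| = 6.
Bounds: 2|A|-1 ≤ |A - A| ≤ |A|² - |A| + 1, i.e. 11 ≤ |A - A| ≤ 31.
Note: 0 ∈ A - A always (from a - a). The set is symmetric: if d ∈ A - A then -d ∈ A - A.
Enumerate nonzero differences d = a - a' with a > a' (then include -d):
Positive differences: {1, 2, 4, 5, 9, 10, 11, 12, 14, 15, 16}
Full difference set: {0} ∪ (positive diffs) ∪ (negative diffs).
|A - A| = 1 + 2·11 = 23 (matches direct enumeration: 23).

|A - A| = 23


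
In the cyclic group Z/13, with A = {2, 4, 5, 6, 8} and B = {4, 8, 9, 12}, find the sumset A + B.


Work in Z/13Z: reduce every sum a + b modulo 13.
Enumerate all 20 pairs:
a = 2: 2+4=6, 2+8=10, 2+9=11, 2+12=1
a = 4: 4+4=8, 4+8=12, 4+9=0, 4+12=3
a = 5: 5+4=9, 5+8=0, 5+9=1, 5+12=4
a = 6: 6+4=10, 6+8=1, 6+9=2, 6+12=5
a = 8: 8+4=12, 8+8=3, 8+9=4, 8+12=7
Distinct residues collected: {0, 1, 2, 3, 4, 5, 6, 7, 8, 9, 10, 11, 12}
|A + B| = 13 (out of 13 total residues).

A + B = {0, 1, 2, 3, 4, 5, 6, 7, 8, 9, 10, 11, 12}


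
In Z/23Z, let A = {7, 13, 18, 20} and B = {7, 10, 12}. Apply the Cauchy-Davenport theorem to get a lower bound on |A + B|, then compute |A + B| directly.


Cauchy-Davenport: |A + B| ≥ min(p, |A| + |B| - 1) for A, B nonempty in Z/pZ.
|A| = 4, |B| = 3, p = 23.
CD lower bound = min(23, 4 + 3 - 1) = min(23, 6) = 6.
Compute A + B mod 23 directly:
a = 7: 7+7=14, 7+10=17, 7+12=19
a = 13: 13+7=20, 13+10=0, 13+12=2
a = 18: 18+7=2, 18+10=5, 18+12=7
a = 20: 20+7=4, 20+10=7, 20+12=9
A + B = {0, 2, 4, 5, 7, 9, 14, 17, 19, 20}, so |A + B| = 10.
Verify: 10 ≥ 6? Yes ✓.

CD lower bound = 6, actual |A + B| = 10.


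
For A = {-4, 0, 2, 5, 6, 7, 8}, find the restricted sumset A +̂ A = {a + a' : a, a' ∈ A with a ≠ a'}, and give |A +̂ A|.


Restricted sumset: A +̂ A = {a + a' : a ∈ A, a' ∈ A, a ≠ a'}.
Equivalently, take A + A and drop any sum 2a that is achievable ONLY as a + a for a ∈ A (i.e. sums representable only with equal summands).
Enumerate pairs (a, a') with a < a' (symmetric, so each unordered pair gives one sum; this covers all a ≠ a'):
  -4 + 0 = -4
  -4 + 2 = -2
  -4 + 5 = 1
  -4 + 6 = 2
  -4 + 7 = 3
  -4 + 8 = 4
  0 + 2 = 2
  0 + 5 = 5
  0 + 6 = 6
  0 + 7 = 7
  0 + 8 = 8
  2 + 5 = 7
  2 + 6 = 8
  2 + 7 = 9
  2 + 8 = 10
  5 + 6 = 11
  5 + 7 = 12
  5 + 8 = 13
  6 + 7 = 13
  6 + 8 = 14
  7 + 8 = 15
Collected distinct sums: {-4, -2, 1, 2, 3, 4, 5, 6, 7, 8, 9, 10, 11, 12, 13, 14, 15}
|A +̂ A| = 17
(Reference bound: |A +̂ A| ≥ 2|A| - 3 for |A| ≥ 2, with |A| = 7 giving ≥ 11.)

|A +̂ A| = 17


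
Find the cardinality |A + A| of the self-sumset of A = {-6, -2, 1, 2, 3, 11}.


A + A = {a + a' : a, a' ∈ A}; |A| = 6.
General bounds: 2|A| - 1 ≤ |A + A| ≤ |A|(|A|+1)/2, i.e. 11 ≤ |A + A| ≤ 21.
Lower bound 2|A|-1 is attained iff A is an arithmetic progression.
Enumerate sums a + a' for a ≤ a' (symmetric, so this suffices):
a = -6: -6+-6=-12, -6+-2=-8, -6+1=-5, -6+2=-4, -6+3=-3, -6+11=5
a = -2: -2+-2=-4, -2+1=-1, -2+2=0, -2+3=1, -2+11=9
a = 1: 1+1=2, 1+2=3, 1+3=4, 1+11=12
a = 2: 2+2=4, 2+3=5, 2+11=13
a = 3: 3+3=6, 3+11=14
a = 11: 11+11=22
Distinct sums: {-12, -8, -5, -4, -3, -1, 0, 1, 2, 3, 4, 5, 6, 9, 12, 13, 14, 22}
|A + A| = 18

|A + A| = 18


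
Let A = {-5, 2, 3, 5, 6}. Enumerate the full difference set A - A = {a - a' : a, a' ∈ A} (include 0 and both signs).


A - A = {a - a' : a, a' ∈ A}.
Compute a - a' for each ordered pair (a, a'):
a = -5: -5--5=0, -5-2=-7, -5-3=-8, -5-5=-10, -5-6=-11
a = 2: 2--5=7, 2-2=0, 2-3=-1, 2-5=-3, 2-6=-4
a = 3: 3--5=8, 3-2=1, 3-3=0, 3-5=-2, 3-6=-3
a = 5: 5--5=10, 5-2=3, 5-3=2, 5-5=0, 5-6=-1
a = 6: 6--5=11, 6-2=4, 6-3=3, 6-5=1, 6-6=0
Collecting distinct values (and noting 0 appears from a-a):
A - A = {-11, -10, -8, -7, -4, -3, -2, -1, 0, 1, 2, 3, 4, 7, 8, 10, 11}
|A - A| = 17

A - A = {-11, -10, -8, -7, -4, -3, -2, -1, 0, 1, 2, 3, 4, 7, 8, 10, 11}


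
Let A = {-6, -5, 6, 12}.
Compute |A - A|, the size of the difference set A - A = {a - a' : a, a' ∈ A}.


A - A = {a - a' : a, a' ∈ A}; |A| = 4.
Bounds: 2|A|-1 ≤ |A - A| ≤ |A|² - |A| + 1, i.e. 7 ≤ |A - A| ≤ 13.
Note: 0 ∈ A - A always (from a - a). The set is symmetric: if d ∈ A - A then -d ∈ A - A.
Enumerate nonzero differences d = a - a' with a > a' (then include -d):
Positive differences: {1, 6, 11, 12, 17, 18}
Full difference set: {0} ∪ (positive diffs) ∪ (negative diffs).
|A - A| = 1 + 2·6 = 13 (matches direct enumeration: 13).

|A - A| = 13


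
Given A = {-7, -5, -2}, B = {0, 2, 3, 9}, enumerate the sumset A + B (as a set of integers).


A + B = {a + b : a ∈ A, b ∈ B}.
Enumerate all |A|·|B| = 3·4 = 12 pairs (a, b) and collect distinct sums.
a = -7: -7+0=-7, -7+2=-5, -7+3=-4, -7+9=2
a = -5: -5+0=-5, -5+2=-3, -5+3=-2, -5+9=4
a = -2: -2+0=-2, -2+2=0, -2+3=1, -2+9=7
Collecting distinct sums: A + B = {-7, -5, -4, -3, -2, 0, 1, 2, 4, 7}
|A + B| = 10

A + B = {-7, -5, -4, -3, -2, 0, 1, 2, 4, 7}


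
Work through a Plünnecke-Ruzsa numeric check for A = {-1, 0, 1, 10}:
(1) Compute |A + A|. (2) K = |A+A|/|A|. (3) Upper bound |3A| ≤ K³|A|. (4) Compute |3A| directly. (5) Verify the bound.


|A| = 4.
Step 1: Compute A + A by enumerating all 16 pairs.
A + A = {-2, -1, 0, 1, 2, 9, 10, 11, 20}, so |A + A| = 9.
Step 2: Doubling constant K = |A + A|/|A| = 9/4 = 9/4 ≈ 2.2500.
Step 3: Plünnecke-Ruzsa gives |3A| ≤ K³·|A| = (2.2500)³ · 4 ≈ 45.5625.
Step 4: Compute 3A = A + A + A directly by enumerating all triples (a,b,c) ∈ A³; |3A| = 16.
Step 5: Check 16 ≤ 45.5625? Yes ✓.

K = 9/4, Plünnecke-Ruzsa bound K³|A| ≈ 45.5625, |3A| = 16, inequality holds.


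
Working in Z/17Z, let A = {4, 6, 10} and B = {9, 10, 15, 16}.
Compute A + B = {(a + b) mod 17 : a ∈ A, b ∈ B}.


Work in Z/17Z: reduce every sum a + b modulo 17.
Enumerate all 12 pairs:
a = 4: 4+9=13, 4+10=14, 4+15=2, 4+16=3
a = 6: 6+9=15, 6+10=16, 6+15=4, 6+16=5
a = 10: 10+9=2, 10+10=3, 10+15=8, 10+16=9
Distinct residues collected: {2, 3, 4, 5, 8, 9, 13, 14, 15, 16}
|A + B| = 10 (out of 17 total residues).

A + B = {2, 3, 4, 5, 8, 9, 13, 14, 15, 16}


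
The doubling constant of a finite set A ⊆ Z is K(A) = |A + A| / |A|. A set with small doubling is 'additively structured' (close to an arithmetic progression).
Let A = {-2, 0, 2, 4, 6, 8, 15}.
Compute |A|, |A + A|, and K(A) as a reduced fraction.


|A| = 7.
Compute A + A by enumerating all 49 pairs.
A + A = {-4, -2, 0, 2, 4, 6, 8, 10, 12, 13, 14, 15, 16, 17, 19, 21, 23, 30}, so |A + A| = 18.
K = |A + A| / |A| = 18/7 (already in lowest terms) ≈ 2.5714.
Reference: AP of size 7 gives K = 13/7 ≈ 1.8571; a fully generic set of size 7 gives K ≈ 4.0000.

|A| = 7, |A + A| = 18, K = 18/7.


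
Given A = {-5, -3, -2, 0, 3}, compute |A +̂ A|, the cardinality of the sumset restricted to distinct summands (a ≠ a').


Restricted sumset: A +̂ A = {a + a' : a ∈ A, a' ∈ A, a ≠ a'}.
Equivalently, take A + A and drop any sum 2a that is achievable ONLY as a + a for a ∈ A (i.e. sums representable only with equal summands).
Enumerate pairs (a, a') with a < a' (symmetric, so each unordered pair gives one sum; this covers all a ≠ a'):
  -5 + -3 = -8
  -5 + -2 = -7
  -5 + 0 = -5
  -5 + 3 = -2
  -3 + -2 = -5
  -3 + 0 = -3
  -3 + 3 = 0
  -2 + 0 = -2
  -2 + 3 = 1
  0 + 3 = 3
Collected distinct sums: {-8, -7, -5, -3, -2, 0, 1, 3}
|A +̂ A| = 8
(Reference bound: |A +̂ A| ≥ 2|A| - 3 for |A| ≥ 2, with |A| = 5 giving ≥ 7.)

|A +̂ A| = 8


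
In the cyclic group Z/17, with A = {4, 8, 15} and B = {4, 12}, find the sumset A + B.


Work in Z/17Z: reduce every sum a + b modulo 17.
Enumerate all 6 pairs:
a = 4: 4+4=8, 4+12=16
a = 8: 8+4=12, 8+12=3
a = 15: 15+4=2, 15+12=10
Distinct residues collected: {2, 3, 8, 10, 12, 16}
|A + B| = 6 (out of 17 total residues).

A + B = {2, 3, 8, 10, 12, 16}


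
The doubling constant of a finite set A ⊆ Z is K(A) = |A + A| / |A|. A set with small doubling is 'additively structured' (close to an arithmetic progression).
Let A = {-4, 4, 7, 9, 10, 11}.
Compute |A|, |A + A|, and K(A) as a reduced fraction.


|A| = 6.
Compute A + A by enumerating all 36 pairs.
A + A = {-8, 0, 3, 5, 6, 7, 8, 11, 13, 14, 15, 16, 17, 18, 19, 20, 21, 22}, so |A + A| = 18.
K = |A + A| / |A| = 18/6 = 3/1 ≈ 3.0000.
Reference: AP of size 6 gives K = 11/6 ≈ 1.8333; a fully generic set of size 6 gives K ≈ 3.5000.

|A| = 6, |A + A| = 18, K = 18/6 = 3/1.


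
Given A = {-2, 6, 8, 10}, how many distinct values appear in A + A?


A + A = {a + a' : a, a' ∈ A}; |A| = 4.
General bounds: 2|A| - 1 ≤ |A + A| ≤ |A|(|A|+1)/2, i.e. 7 ≤ |A + A| ≤ 10.
Lower bound 2|A|-1 is attained iff A is an arithmetic progression.
Enumerate sums a + a' for a ≤ a' (symmetric, so this suffices):
a = -2: -2+-2=-4, -2+6=4, -2+8=6, -2+10=8
a = 6: 6+6=12, 6+8=14, 6+10=16
a = 8: 8+8=16, 8+10=18
a = 10: 10+10=20
Distinct sums: {-4, 4, 6, 8, 12, 14, 16, 18, 20}
|A + A| = 9

|A + A| = 9


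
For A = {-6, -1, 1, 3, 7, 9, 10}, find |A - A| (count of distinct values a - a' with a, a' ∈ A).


A - A = {a - a' : a, a' ∈ A}; |A| = 7.
Bounds: 2|A|-1 ≤ |A - A| ≤ |A|² - |A| + 1, i.e. 13 ≤ |A - A| ≤ 43.
Note: 0 ∈ A - A always (from a - a). The set is symmetric: if d ∈ A - A then -d ∈ A - A.
Enumerate nonzero differences d = a - a' with a > a' (then include -d):
Positive differences: {1, 2, 3, 4, 5, 6, 7, 8, 9, 10, 11, 13, 15, 16}
Full difference set: {0} ∪ (positive diffs) ∪ (negative diffs).
|A - A| = 1 + 2·14 = 29 (matches direct enumeration: 29).

|A - A| = 29


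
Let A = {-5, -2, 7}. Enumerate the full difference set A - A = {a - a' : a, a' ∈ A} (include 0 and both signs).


A - A = {a - a' : a, a' ∈ A}.
Compute a - a' for each ordered pair (a, a'):
a = -5: -5--5=0, -5--2=-3, -5-7=-12
a = -2: -2--5=3, -2--2=0, -2-7=-9
a = 7: 7--5=12, 7--2=9, 7-7=0
Collecting distinct values (and noting 0 appears from a-a):
A - A = {-12, -9, -3, 0, 3, 9, 12}
|A - A| = 7

A - A = {-12, -9, -3, 0, 3, 9, 12}


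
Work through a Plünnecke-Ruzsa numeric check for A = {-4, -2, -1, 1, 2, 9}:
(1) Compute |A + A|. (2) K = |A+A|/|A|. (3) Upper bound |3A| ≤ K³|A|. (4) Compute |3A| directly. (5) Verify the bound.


|A| = 6.
Step 1: Compute A + A by enumerating all 36 pairs.
A + A = {-8, -6, -5, -4, -3, -2, -1, 0, 1, 2, 3, 4, 5, 7, 8, 10, 11, 18}, so |A + A| = 18.
Step 2: Doubling constant K = |A + A|/|A| = 18/6 = 18/6 ≈ 3.0000.
Step 3: Plünnecke-Ruzsa gives |3A| ≤ K³·|A| = (3.0000)³ · 6 ≈ 162.0000.
Step 4: Compute 3A = A + A + A directly by enumerating all triples (a,b,c) ∈ A³; |3A| = 31.
Step 5: Check 31 ≤ 162.0000? Yes ✓.

K = 18/6, Plünnecke-Ruzsa bound K³|A| ≈ 162.0000, |3A| = 31, inequality holds.


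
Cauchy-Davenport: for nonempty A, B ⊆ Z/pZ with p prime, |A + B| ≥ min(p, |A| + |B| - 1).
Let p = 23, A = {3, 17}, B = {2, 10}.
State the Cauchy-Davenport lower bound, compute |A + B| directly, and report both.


Cauchy-Davenport: |A + B| ≥ min(p, |A| + |B| - 1) for A, B nonempty in Z/pZ.
|A| = 2, |B| = 2, p = 23.
CD lower bound = min(23, 2 + 2 - 1) = min(23, 3) = 3.
Compute A + B mod 23 directly:
a = 3: 3+2=5, 3+10=13
a = 17: 17+2=19, 17+10=4
A + B = {4, 5, 13, 19}, so |A + B| = 4.
Verify: 4 ≥ 3? Yes ✓.

CD lower bound = 3, actual |A + B| = 4.


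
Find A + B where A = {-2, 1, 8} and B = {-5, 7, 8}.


A + B = {a + b : a ∈ A, b ∈ B}.
Enumerate all |A|·|B| = 3·3 = 9 pairs (a, b) and collect distinct sums.
a = -2: -2+-5=-7, -2+7=5, -2+8=6
a = 1: 1+-5=-4, 1+7=8, 1+8=9
a = 8: 8+-5=3, 8+7=15, 8+8=16
Collecting distinct sums: A + B = {-7, -4, 3, 5, 6, 8, 9, 15, 16}
|A + B| = 9

A + B = {-7, -4, 3, 5, 6, 8, 9, 15, 16}


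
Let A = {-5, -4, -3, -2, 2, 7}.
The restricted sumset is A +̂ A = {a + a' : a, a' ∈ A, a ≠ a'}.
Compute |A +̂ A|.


Restricted sumset: A +̂ A = {a + a' : a ∈ A, a' ∈ A, a ≠ a'}.
Equivalently, take A + A and drop any sum 2a that is achievable ONLY as a + a for a ∈ A (i.e. sums representable only with equal summands).
Enumerate pairs (a, a') with a < a' (symmetric, so each unordered pair gives one sum; this covers all a ≠ a'):
  -5 + -4 = -9
  -5 + -3 = -8
  -5 + -2 = -7
  -5 + 2 = -3
  -5 + 7 = 2
  -4 + -3 = -7
  -4 + -2 = -6
  -4 + 2 = -2
  -4 + 7 = 3
  -3 + -2 = -5
  -3 + 2 = -1
  -3 + 7 = 4
  -2 + 2 = 0
  -2 + 7 = 5
  2 + 7 = 9
Collected distinct sums: {-9, -8, -7, -6, -5, -3, -2, -1, 0, 2, 3, 4, 5, 9}
|A +̂ A| = 14
(Reference bound: |A +̂ A| ≥ 2|A| - 3 for |A| ≥ 2, with |A| = 6 giving ≥ 9.)

|A +̂ A| = 14


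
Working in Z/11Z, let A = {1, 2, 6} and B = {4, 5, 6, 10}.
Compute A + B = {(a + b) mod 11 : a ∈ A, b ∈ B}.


Work in Z/11Z: reduce every sum a + b modulo 11.
Enumerate all 12 pairs:
a = 1: 1+4=5, 1+5=6, 1+6=7, 1+10=0
a = 2: 2+4=6, 2+5=7, 2+6=8, 2+10=1
a = 6: 6+4=10, 6+5=0, 6+6=1, 6+10=5
Distinct residues collected: {0, 1, 5, 6, 7, 8, 10}
|A + B| = 7 (out of 11 total residues).

A + B = {0, 1, 5, 6, 7, 8, 10}


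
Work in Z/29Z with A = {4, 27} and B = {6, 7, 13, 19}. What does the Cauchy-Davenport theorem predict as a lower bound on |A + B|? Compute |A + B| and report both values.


Cauchy-Davenport: |A + B| ≥ min(p, |A| + |B| - 1) for A, B nonempty in Z/pZ.
|A| = 2, |B| = 4, p = 29.
CD lower bound = min(29, 2 + 4 - 1) = min(29, 5) = 5.
Compute A + B mod 29 directly:
a = 4: 4+6=10, 4+7=11, 4+13=17, 4+19=23
a = 27: 27+6=4, 27+7=5, 27+13=11, 27+19=17
A + B = {4, 5, 10, 11, 17, 23}, so |A + B| = 6.
Verify: 6 ≥ 5? Yes ✓.

CD lower bound = 5, actual |A + B| = 6.


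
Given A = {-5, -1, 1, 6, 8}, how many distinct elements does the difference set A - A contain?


A - A = {a - a' : a, a' ∈ A}; |A| = 5.
Bounds: 2|A|-1 ≤ |A - A| ≤ |A|² - |A| + 1, i.e. 9 ≤ |A - A| ≤ 21.
Note: 0 ∈ A - A always (from a - a). The set is symmetric: if d ∈ A - A then -d ∈ A - A.
Enumerate nonzero differences d = a - a' with a > a' (then include -d):
Positive differences: {2, 4, 5, 6, 7, 9, 11, 13}
Full difference set: {0} ∪ (positive diffs) ∪ (negative diffs).
|A - A| = 1 + 2·8 = 17 (matches direct enumeration: 17).

|A - A| = 17


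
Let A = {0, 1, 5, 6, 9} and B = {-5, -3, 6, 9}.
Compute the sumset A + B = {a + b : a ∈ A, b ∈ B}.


A + B = {a + b : a ∈ A, b ∈ B}.
Enumerate all |A|·|B| = 5·4 = 20 pairs (a, b) and collect distinct sums.
a = 0: 0+-5=-5, 0+-3=-3, 0+6=6, 0+9=9
a = 1: 1+-5=-4, 1+-3=-2, 1+6=7, 1+9=10
a = 5: 5+-5=0, 5+-3=2, 5+6=11, 5+9=14
a = 6: 6+-5=1, 6+-3=3, 6+6=12, 6+9=15
a = 9: 9+-5=4, 9+-3=6, 9+6=15, 9+9=18
Collecting distinct sums: A + B = {-5, -4, -3, -2, 0, 1, 2, 3, 4, 6, 7, 9, 10, 11, 12, 14, 15, 18}
|A + B| = 18

A + B = {-5, -4, -3, -2, 0, 1, 2, 3, 4, 6, 7, 9, 10, 11, 12, 14, 15, 18}


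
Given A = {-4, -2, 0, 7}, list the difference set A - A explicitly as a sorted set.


A - A = {a - a' : a, a' ∈ A}.
Compute a - a' for each ordered pair (a, a'):
a = -4: -4--4=0, -4--2=-2, -4-0=-4, -4-7=-11
a = -2: -2--4=2, -2--2=0, -2-0=-2, -2-7=-9
a = 0: 0--4=4, 0--2=2, 0-0=0, 0-7=-7
a = 7: 7--4=11, 7--2=9, 7-0=7, 7-7=0
Collecting distinct values (and noting 0 appears from a-a):
A - A = {-11, -9, -7, -4, -2, 0, 2, 4, 7, 9, 11}
|A - A| = 11

A - A = {-11, -9, -7, -4, -2, 0, 2, 4, 7, 9, 11}


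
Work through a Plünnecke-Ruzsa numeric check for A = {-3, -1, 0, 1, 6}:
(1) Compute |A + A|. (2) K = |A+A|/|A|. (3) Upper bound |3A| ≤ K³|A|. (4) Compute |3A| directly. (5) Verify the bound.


|A| = 5.
Step 1: Compute A + A by enumerating all 25 pairs.
A + A = {-6, -4, -3, -2, -1, 0, 1, 2, 3, 5, 6, 7, 12}, so |A + A| = 13.
Step 2: Doubling constant K = |A + A|/|A| = 13/5 = 13/5 ≈ 2.6000.
Step 3: Plünnecke-Ruzsa gives |3A| ≤ K³·|A| = (2.6000)³ · 5 ≈ 87.8800.
Step 4: Compute 3A = A + A + A directly by enumerating all triples (a,b,c) ∈ A³; |3A| = 22.
Step 5: Check 22 ≤ 87.8800? Yes ✓.

K = 13/5, Plünnecke-Ruzsa bound K³|A| ≈ 87.8800, |3A| = 22, inequality holds.


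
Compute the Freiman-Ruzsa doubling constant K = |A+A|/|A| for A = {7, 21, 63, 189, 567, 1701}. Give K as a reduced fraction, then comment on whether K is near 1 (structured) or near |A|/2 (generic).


|A| = 6.
Compute A + A by enumerating all 36 pairs.
A + A = {14, 28, 42, 70, 84, 126, 196, 210, 252, 378, 574, 588, 630, 756, 1134, 1708, 1722, 1764, 1890, 2268, 3402}, so |A + A| = 21.
K = |A + A| / |A| = 21/6 = 7/2 ≈ 3.5000.
Reference: AP of size 6 gives K = 11/6 ≈ 1.8333; a fully generic set of size 6 gives K ≈ 3.5000.

|A| = 6, |A + A| = 21, K = 21/6 = 7/2.


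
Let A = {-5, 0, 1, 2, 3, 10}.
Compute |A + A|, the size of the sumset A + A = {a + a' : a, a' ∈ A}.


A + A = {a + a' : a, a' ∈ A}; |A| = 6.
General bounds: 2|A| - 1 ≤ |A + A| ≤ |A|(|A|+1)/2, i.e. 11 ≤ |A + A| ≤ 21.
Lower bound 2|A|-1 is attained iff A is an arithmetic progression.
Enumerate sums a + a' for a ≤ a' (symmetric, so this suffices):
a = -5: -5+-5=-10, -5+0=-5, -5+1=-4, -5+2=-3, -5+3=-2, -5+10=5
a = 0: 0+0=0, 0+1=1, 0+2=2, 0+3=3, 0+10=10
a = 1: 1+1=2, 1+2=3, 1+3=4, 1+10=11
a = 2: 2+2=4, 2+3=5, 2+10=12
a = 3: 3+3=6, 3+10=13
a = 10: 10+10=20
Distinct sums: {-10, -5, -4, -3, -2, 0, 1, 2, 3, 4, 5, 6, 10, 11, 12, 13, 20}
|A + A| = 17

|A + A| = 17


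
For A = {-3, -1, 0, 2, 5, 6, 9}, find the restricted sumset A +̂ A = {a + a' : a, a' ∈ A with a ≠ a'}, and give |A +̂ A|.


Restricted sumset: A +̂ A = {a + a' : a ∈ A, a' ∈ A, a ≠ a'}.
Equivalently, take A + A and drop any sum 2a that is achievable ONLY as a + a for a ∈ A (i.e. sums representable only with equal summands).
Enumerate pairs (a, a') with a < a' (symmetric, so each unordered pair gives one sum; this covers all a ≠ a'):
  -3 + -1 = -4
  -3 + 0 = -3
  -3 + 2 = -1
  -3 + 5 = 2
  -3 + 6 = 3
  -3 + 9 = 6
  -1 + 0 = -1
  -1 + 2 = 1
  -1 + 5 = 4
  -1 + 6 = 5
  -1 + 9 = 8
  0 + 2 = 2
  0 + 5 = 5
  0 + 6 = 6
  0 + 9 = 9
  2 + 5 = 7
  2 + 6 = 8
  2 + 9 = 11
  5 + 6 = 11
  5 + 9 = 14
  6 + 9 = 15
Collected distinct sums: {-4, -3, -1, 1, 2, 3, 4, 5, 6, 7, 8, 9, 11, 14, 15}
|A +̂ A| = 15
(Reference bound: |A +̂ A| ≥ 2|A| - 3 for |A| ≥ 2, with |A| = 7 giving ≥ 11.)

|A +̂ A| = 15


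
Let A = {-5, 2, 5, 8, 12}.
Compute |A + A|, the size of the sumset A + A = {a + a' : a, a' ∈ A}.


A + A = {a + a' : a, a' ∈ A}; |A| = 5.
General bounds: 2|A| - 1 ≤ |A + A| ≤ |A|(|A|+1)/2, i.e. 9 ≤ |A + A| ≤ 15.
Lower bound 2|A|-1 is attained iff A is an arithmetic progression.
Enumerate sums a + a' for a ≤ a' (symmetric, so this suffices):
a = -5: -5+-5=-10, -5+2=-3, -5+5=0, -5+8=3, -5+12=7
a = 2: 2+2=4, 2+5=7, 2+8=10, 2+12=14
a = 5: 5+5=10, 5+8=13, 5+12=17
a = 8: 8+8=16, 8+12=20
a = 12: 12+12=24
Distinct sums: {-10, -3, 0, 3, 4, 7, 10, 13, 14, 16, 17, 20, 24}
|A + A| = 13

|A + A| = 13


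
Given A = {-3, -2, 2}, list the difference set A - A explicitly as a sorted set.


A - A = {a - a' : a, a' ∈ A}.
Compute a - a' for each ordered pair (a, a'):
a = -3: -3--3=0, -3--2=-1, -3-2=-5
a = -2: -2--3=1, -2--2=0, -2-2=-4
a = 2: 2--3=5, 2--2=4, 2-2=0
Collecting distinct values (and noting 0 appears from a-a):
A - A = {-5, -4, -1, 0, 1, 4, 5}
|A - A| = 7

A - A = {-5, -4, -1, 0, 1, 4, 5}


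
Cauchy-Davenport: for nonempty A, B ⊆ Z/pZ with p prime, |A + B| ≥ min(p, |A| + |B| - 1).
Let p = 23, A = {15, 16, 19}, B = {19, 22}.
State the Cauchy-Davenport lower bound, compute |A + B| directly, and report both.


Cauchy-Davenport: |A + B| ≥ min(p, |A| + |B| - 1) for A, B nonempty in Z/pZ.
|A| = 3, |B| = 2, p = 23.
CD lower bound = min(23, 3 + 2 - 1) = min(23, 4) = 4.
Compute A + B mod 23 directly:
a = 15: 15+19=11, 15+22=14
a = 16: 16+19=12, 16+22=15
a = 19: 19+19=15, 19+22=18
A + B = {11, 12, 14, 15, 18}, so |A + B| = 5.
Verify: 5 ≥ 4? Yes ✓.

CD lower bound = 4, actual |A + B| = 5.


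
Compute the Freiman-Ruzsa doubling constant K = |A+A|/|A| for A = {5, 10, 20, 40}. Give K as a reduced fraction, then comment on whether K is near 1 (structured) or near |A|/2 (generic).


|A| = 4.
Compute A + A by enumerating all 16 pairs.
A + A = {10, 15, 20, 25, 30, 40, 45, 50, 60, 80}, so |A + A| = 10.
K = |A + A| / |A| = 10/4 = 5/2 ≈ 2.5000.
Reference: AP of size 4 gives K = 7/4 ≈ 1.7500; a fully generic set of size 4 gives K ≈ 2.5000.

|A| = 4, |A + A| = 10, K = 10/4 = 5/2.


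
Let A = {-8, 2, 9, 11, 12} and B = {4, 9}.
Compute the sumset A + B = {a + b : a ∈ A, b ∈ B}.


A + B = {a + b : a ∈ A, b ∈ B}.
Enumerate all |A|·|B| = 5·2 = 10 pairs (a, b) and collect distinct sums.
a = -8: -8+4=-4, -8+9=1
a = 2: 2+4=6, 2+9=11
a = 9: 9+4=13, 9+9=18
a = 11: 11+4=15, 11+9=20
a = 12: 12+4=16, 12+9=21
Collecting distinct sums: A + B = {-4, 1, 6, 11, 13, 15, 16, 18, 20, 21}
|A + B| = 10

A + B = {-4, 1, 6, 11, 13, 15, 16, 18, 20, 21}


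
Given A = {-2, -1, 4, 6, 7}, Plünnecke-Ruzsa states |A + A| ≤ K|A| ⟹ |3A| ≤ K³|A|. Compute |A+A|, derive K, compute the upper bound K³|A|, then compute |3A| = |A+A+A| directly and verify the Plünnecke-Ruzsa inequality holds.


|A| = 5.
Step 1: Compute A + A by enumerating all 25 pairs.
A + A = {-4, -3, -2, 2, 3, 4, 5, 6, 8, 10, 11, 12, 13, 14}, so |A + A| = 14.
Step 2: Doubling constant K = |A + A|/|A| = 14/5 = 14/5 ≈ 2.8000.
Step 3: Plünnecke-Ruzsa gives |3A| ≤ K³·|A| = (2.8000)³ · 5 ≈ 109.7600.
Step 4: Compute 3A = A + A + A directly by enumerating all triples (a,b,c) ∈ A³; |3A| = 26.
Step 5: Check 26 ≤ 109.7600? Yes ✓.

K = 14/5, Plünnecke-Ruzsa bound K³|A| ≈ 109.7600, |3A| = 26, inequality holds.


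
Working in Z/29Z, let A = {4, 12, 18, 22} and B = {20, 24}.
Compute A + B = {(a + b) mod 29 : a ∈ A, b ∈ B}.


Work in Z/29Z: reduce every sum a + b modulo 29.
Enumerate all 8 pairs:
a = 4: 4+20=24, 4+24=28
a = 12: 12+20=3, 12+24=7
a = 18: 18+20=9, 18+24=13
a = 22: 22+20=13, 22+24=17
Distinct residues collected: {3, 7, 9, 13, 17, 24, 28}
|A + B| = 7 (out of 29 total residues).

A + B = {3, 7, 9, 13, 17, 24, 28}


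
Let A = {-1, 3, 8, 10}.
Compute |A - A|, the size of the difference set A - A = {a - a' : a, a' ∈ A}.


A - A = {a - a' : a, a' ∈ A}; |A| = 4.
Bounds: 2|A|-1 ≤ |A - A| ≤ |A|² - |A| + 1, i.e. 7 ≤ |A - A| ≤ 13.
Note: 0 ∈ A - A always (from a - a). The set is symmetric: if d ∈ A - A then -d ∈ A - A.
Enumerate nonzero differences d = a - a' with a > a' (then include -d):
Positive differences: {2, 4, 5, 7, 9, 11}
Full difference set: {0} ∪ (positive diffs) ∪ (negative diffs).
|A - A| = 1 + 2·6 = 13 (matches direct enumeration: 13).

|A - A| = 13


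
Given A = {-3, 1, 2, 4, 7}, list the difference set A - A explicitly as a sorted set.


A - A = {a - a' : a, a' ∈ A}.
Compute a - a' for each ordered pair (a, a'):
a = -3: -3--3=0, -3-1=-4, -3-2=-5, -3-4=-7, -3-7=-10
a = 1: 1--3=4, 1-1=0, 1-2=-1, 1-4=-3, 1-7=-6
a = 2: 2--3=5, 2-1=1, 2-2=0, 2-4=-2, 2-7=-5
a = 4: 4--3=7, 4-1=3, 4-2=2, 4-4=0, 4-7=-3
a = 7: 7--3=10, 7-1=6, 7-2=5, 7-4=3, 7-7=0
Collecting distinct values (and noting 0 appears from a-a):
A - A = {-10, -7, -6, -5, -4, -3, -2, -1, 0, 1, 2, 3, 4, 5, 6, 7, 10}
|A - A| = 17

A - A = {-10, -7, -6, -5, -4, -3, -2, -1, 0, 1, 2, 3, 4, 5, 6, 7, 10}


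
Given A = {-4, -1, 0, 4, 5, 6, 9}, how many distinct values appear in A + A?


A + A = {a + a' : a, a' ∈ A}; |A| = 7.
General bounds: 2|A| - 1 ≤ |A + A| ≤ |A|(|A|+1)/2, i.e. 13 ≤ |A + A| ≤ 28.
Lower bound 2|A|-1 is attained iff A is an arithmetic progression.
Enumerate sums a + a' for a ≤ a' (symmetric, so this suffices):
a = -4: -4+-4=-8, -4+-1=-5, -4+0=-4, -4+4=0, -4+5=1, -4+6=2, -4+9=5
a = -1: -1+-1=-2, -1+0=-1, -1+4=3, -1+5=4, -1+6=5, -1+9=8
a = 0: 0+0=0, 0+4=4, 0+5=5, 0+6=6, 0+9=9
a = 4: 4+4=8, 4+5=9, 4+6=10, 4+9=13
a = 5: 5+5=10, 5+6=11, 5+9=14
a = 6: 6+6=12, 6+9=15
a = 9: 9+9=18
Distinct sums: {-8, -5, -4, -2, -1, 0, 1, 2, 3, 4, 5, 6, 8, 9, 10, 11, 12, 13, 14, 15, 18}
|A + A| = 21

|A + A| = 21


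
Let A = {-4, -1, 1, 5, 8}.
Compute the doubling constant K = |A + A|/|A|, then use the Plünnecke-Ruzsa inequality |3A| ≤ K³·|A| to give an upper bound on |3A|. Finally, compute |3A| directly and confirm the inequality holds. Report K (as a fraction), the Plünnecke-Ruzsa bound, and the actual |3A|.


|A| = 5.
Step 1: Compute A + A by enumerating all 25 pairs.
A + A = {-8, -5, -3, -2, 0, 1, 2, 4, 6, 7, 9, 10, 13, 16}, so |A + A| = 14.
Step 2: Doubling constant K = |A + A|/|A| = 14/5 = 14/5 ≈ 2.8000.
Step 3: Plünnecke-Ruzsa gives |3A| ≤ K³·|A| = (2.8000)³ · 5 ≈ 109.7600.
Step 4: Compute 3A = A + A + A directly by enumerating all triples (a,b,c) ∈ A³; |3A| = 26.
Step 5: Check 26 ≤ 109.7600? Yes ✓.

K = 14/5, Plünnecke-Ruzsa bound K³|A| ≈ 109.7600, |3A| = 26, inequality holds.


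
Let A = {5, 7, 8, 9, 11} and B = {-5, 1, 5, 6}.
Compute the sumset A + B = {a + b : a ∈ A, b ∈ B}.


A + B = {a + b : a ∈ A, b ∈ B}.
Enumerate all |A|·|B| = 5·4 = 20 pairs (a, b) and collect distinct sums.
a = 5: 5+-5=0, 5+1=6, 5+5=10, 5+6=11
a = 7: 7+-5=2, 7+1=8, 7+5=12, 7+6=13
a = 8: 8+-5=3, 8+1=9, 8+5=13, 8+6=14
a = 9: 9+-5=4, 9+1=10, 9+5=14, 9+6=15
a = 11: 11+-5=6, 11+1=12, 11+5=16, 11+6=17
Collecting distinct sums: A + B = {0, 2, 3, 4, 6, 8, 9, 10, 11, 12, 13, 14, 15, 16, 17}
|A + B| = 15

A + B = {0, 2, 3, 4, 6, 8, 9, 10, 11, 12, 13, 14, 15, 16, 17}


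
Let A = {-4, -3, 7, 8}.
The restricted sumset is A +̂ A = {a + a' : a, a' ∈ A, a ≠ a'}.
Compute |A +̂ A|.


Restricted sumset: A +̂ A = {a + a' : a ∈ A, a' ∈ A, a ≠ a'}.
Equivalently, take A + A and drop any sum 2a that is achievable ONLY as a + a for a ∈ A (i.e. sums representable only with equal summands).
Enumerate pairs (a, a') with a < a' (symmetric, so each unordered pair gives one sum; this covers all a ≠ a'):
  -4 + -3 = -7
  -4 + 7 = 3
  -4 + 8 = 4
  -3 + 7 = 4
  -3 + 8 = 5
  7 + 8 = 15
Collected distinct sums: {-7, 3, 4, 5, 15}
|A +̂ A| = 5
(Reference bound: |A +̂ A| ≥ 2|A| - 3 for |A| ≥ 2, with |A| = 4 giving ≥ 5.)

|A +̂ A| = 5


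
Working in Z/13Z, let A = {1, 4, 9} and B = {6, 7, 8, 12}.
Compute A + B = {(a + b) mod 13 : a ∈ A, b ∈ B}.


Work in Z/13Z: reduce every sum a + b modulo 13.
Enumerate all 12 pairs:
a = 1: 1+6=7, 1+7=8, 1+8=9, 1+12=0
a = 4: 4+6=10, 4+7=11, 4+8=12, 4+12=3
a = 9: 9+6=2, 9+7=3, 9+8=4, 9+12=8
Distinct residues collected: {0, 2, 3, 4, 7, 8, 9, 10, 11, 12}
|A + B| = 10 (out of 13 total residues).

A + B = {0, 2, 3, 4, 7, 8, 9, 10, 11, 12}


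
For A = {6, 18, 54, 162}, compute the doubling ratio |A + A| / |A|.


|A| = 4.
Compute A + A by enumerating all 16 pairs.
A + A = {12, 24, 36, 60, 72, 108, 168, 180, 216, 324}, so |A + A| = 10.
K = |A + A| / |A| = 10/4 = 5/2 ≈ 2.5000.
Reference: AP of size 4 gives K = 7/4 ≈ 1.7500; a fully generic set of size 4 gives K ≈ 2.5000.

|A| = 4, |A + A| = 10, K = 10/4 = 5/2.


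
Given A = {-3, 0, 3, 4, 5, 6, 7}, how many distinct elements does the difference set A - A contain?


A - A = {a - a' : a, a' ∈ A}; |A| = 7.
Bounds: 2|A|-1 ≤ |A - A| ≤ |A|² - |A| + 1, i.e. 13 ≤ |A - A| ≤ 43.
Note: 0 ∈ A - A always (from a - a). The set is symmetric: if d ∈ A - A then -d ∈ A - A.
Enumerate nonzero differences d = a - a' with a > a' (then include -d):
Positive differences: {1, 2, 3, 4, 5, 6, 7, 8, 9, 10}
Full difference set: {0} ∪ (positive diffs) ∪ (negative diffs).
|A - A| = 1 + 2·10 = 21 (matches direct enumeration: 21).

|A - A| = 21


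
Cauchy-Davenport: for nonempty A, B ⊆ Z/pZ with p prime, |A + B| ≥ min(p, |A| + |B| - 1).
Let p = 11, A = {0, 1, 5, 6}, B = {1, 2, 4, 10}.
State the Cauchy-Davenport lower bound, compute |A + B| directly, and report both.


Cauchy-Davenport: |A + B| ≥ min(p, |A| + |B| - 1) for A, B nonempty in Z/pZ.
|A| = 4, |B| = 4, p = 11.
CD lower bound = min(11, 4 + 4 - 1) = min(11, 7) = 7.
Compute A + B mod 11 directly:
a = 0: 0+1=1, 0+2=2, 0+4=4, 0+10=10
a = 1: 1+1=2, 1+2=3, 1+4=5, 1+10=0
a = 5: 5+1=6, 5+2=7, 5+4=9, 5+10=4
a = 6: 6+1=7, 6+2=8, 6+4=10, 6+10=5
A + B = {0, 1, 2, 3, 4, 5, 6, 7, 8, 9, 10}, so |A + B| = 11.
Verify: 11 ≥ 7? Yes ✓.

CD lower bound = 7, actual |A + B| = 11.


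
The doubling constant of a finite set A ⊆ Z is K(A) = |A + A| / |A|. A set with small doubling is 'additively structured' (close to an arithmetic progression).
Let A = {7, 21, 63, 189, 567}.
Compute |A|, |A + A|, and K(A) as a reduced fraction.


|A| = 5.
Compute A + A by enumerating all 25 pairs.
A + A = {14, 28, 42, 70, 84, 126, 196, 210, 252, 378, 574, 588, 630, 756, 1134}, so |A + A| = 15.
K = |A + A| / |A| = 15/5 = 3/1 ≈ 3.0000.
Reference: AP of size 5 gives K = 9/5 ≈ 1.8000; a fully generic set of size 5 gives K ≈ 3.0000.

|A| = 5, |A + A| = 15, K = 15/5 = 3/1.


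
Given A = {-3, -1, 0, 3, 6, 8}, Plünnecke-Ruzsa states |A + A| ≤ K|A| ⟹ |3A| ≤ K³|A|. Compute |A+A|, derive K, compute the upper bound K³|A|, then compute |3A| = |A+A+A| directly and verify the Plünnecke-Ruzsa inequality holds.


|A| = 6.
Step 1: Compute A + A by enumerating all 36 pairs.
A + A = {-6, -4, -3, -2, -1, 0, 2, 3, 5, 6, 7, 8, 9, 11, 12, 14, 16}, so |A + A| = 17.
Step 2: Doubling constant K = |A + A|/|A| = 17/6 = 17/6 ≈ 2.8333.
Step 3: Plünnecke-Ruzsa gives |3A| ≤ K³·|A| = (2.8333)³ · 6 ≈ 136.4722.
Step 4: Compute 3A = A + A + A directly by enumerating all triples (a,b,c) ∈ A³; |3A| = 31.
Step 5: Check 31 ≤ 136.4722? Yes ✓.

K = 17/6, Plünnecke-Ruzsa bound K³|A| ≈ 136.4722, |3A| = 31, inequality holds.


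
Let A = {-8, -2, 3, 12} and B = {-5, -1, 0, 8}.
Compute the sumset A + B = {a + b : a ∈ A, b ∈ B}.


A + B = {a + b : a ∈ A, b ∈ B}.
Enumerate all |A|·|B| = 4·4 = 16 pairs (a, b) and collect distinct sums.
a = -8: -8+-5=-13, -8+-1=-9, -8+0=-8, -8+8=0
a = -2: -2+-5=-7, -2+-1=-3, -2+0=-2, -2+8=6
a = 3: 3+-5=-2, 3+-1=2, 3+0=3, 3+8=11
a = 12: 12+-5=7, 12+-1=11, 12+0=12, 12+8=20
Collecting distinct sums: A + B = {-13, -9, -8, -7, -3, -2, 0, 2, 3, 6, 7, 11, 12, 20}
|A + B| = 14

A + B = {-13, -9, -8, -7, -3, -2, 0, 2, 3, 6, 7, 11, 12, 20}


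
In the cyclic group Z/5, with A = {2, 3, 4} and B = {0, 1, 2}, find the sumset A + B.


Work in Z/5Z: reduce every sum a + b modulo 5.
Enumerate all 9 pairs:
a = 2: 2+0=2, 2+1=3, 2+2=4
a = 3: 3+0=3, 3+1=4, 3+2=0
a = 4: 4+0=4, 4+1=0, 4+2=1
Distinct residues collected: {0, 1, 2, 3, 4}
|A + B| = 5 (out of 5 total residues).

A + B = {0, 1, 2, 3, 4}


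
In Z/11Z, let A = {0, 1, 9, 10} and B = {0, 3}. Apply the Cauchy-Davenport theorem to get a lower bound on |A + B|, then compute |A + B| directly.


Cauchy-Davenport: |A + B| ≥ min(p, |A| + |B| - 1) for A, B nonempty in Z/pZ.
|A| = 4, |B| = 2, p = 11.
CD lower bound = min(11, 4 + 2 - 1) = min(11, 5) = 5.
Compute A + B mod 11 directly:
a = 0: 0+0=0, 0+3=3
a = 1: 1+0=1, 1+3=4
a = 9: 9+0=9, 9+3=1
a = 10: 10+0=10, 10+3=2
A + B = {0, 1, 2, 3, 4, 9, 10}, so |A + B| = 7.
Verify: 7 ≥ 5? Yes ✓.

CD lower bound = 5, actual |A + B| = 7.


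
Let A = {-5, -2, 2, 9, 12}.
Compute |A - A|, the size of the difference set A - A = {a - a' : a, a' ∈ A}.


A - A = {a - a' : a, a' ∈ A}; |A| = 5.
Bounds: 2|A|-1 ≤ |A - A| ≤ |A|² - |A| + 1, i.e. 9 ≤ |A - A| ≤ 21.
Note: 0 ∈ A - A always (from a - a). The set is symmetric: if d ∈ A - A then -d ∈ A - A.
Enumerate nonzero differences d = a - a' with a > a' (then include -d):
Positive differences: {3, 4, 7, 10, 11, 14, 17}
Full difference set: {0} ∪ (positive diffs) ∪ (negative diffs).
|A - A| = 1 + 2·7 = 15 (matches direct enumeration: 15).

|A - A| = 15


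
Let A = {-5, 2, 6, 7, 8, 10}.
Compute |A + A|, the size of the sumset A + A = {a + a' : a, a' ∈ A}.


A + A = {a + a' : a, a' ∈ A}; |A| = 6.
General bounds: 2|A| - 1 ≤ |A + A| ≤ |A|(|A|+1)/2, i.e. 11 ≤ |A + A| ≤ 21.
Lower bound 2|A|-1 is attained iff A is an arithmetic progression.
Enumerate sums a + a' for a ≤ a' (symmetric, so this suffices):
a = -5: -5+-5=-10, -5+2=-3, -5+6=1, -5+7=2, -5+8=3, -5+10=5
a = 2: 2+2=4, 2+6=8, 2+7=9, 2+8=10, 2+10=12
a = 6: 6+6=12, 6+7=13, 6+8=14, 6+10=16
a = 7: 7+7=14, 7+8=15, 7+10=17
a = 8: 8+8=16, 8+10=18
a = 10: 10+10=20
Distinct sums: {-10, -3, 1, 2, 3, 4, 5, 8, 9, 10, 12, 13, 14, 15, 16, 17, 18, 20}
|A + A| = 18

|A + A| = 18


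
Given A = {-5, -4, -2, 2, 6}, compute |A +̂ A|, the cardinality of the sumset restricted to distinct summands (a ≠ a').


Restricted sumset: A +̂ A = {a + a' : a ∈ A, a' ∈ A, a ≠ a'}.
Equivalently, take A + A and drop any sum 2a that is achievable ONLY as a + a for a ∈ A (i.e. sums representable only with equal summands).
Enumerate pairs (a, a') with a < a' (symmetric, so each unordered pair gives one sum; this covers all a ≠ a'):
  -5 + -4 = -9
  -5 + -2 = -7
  -5 + 2 = -3
  -5 + 6 = 1
  -4 + -2 = -6
  -4 + 2 = -2
  -4 + 6 = 2
  -2 + 2 = 0
  -2 + 6 = 4
  2 + 6 = 8
Collected distinct sums: {-9, -7, -6, -3, -2, 0, 1, 2, 4, 8}
|A +̂ A| = 10
(Reference bound: |A +̂ A| ≥ 2|A| - 3 for |A| ≥ 2, with |A| = 5 giving ≥ 7.)

|A +̂ A| = 10


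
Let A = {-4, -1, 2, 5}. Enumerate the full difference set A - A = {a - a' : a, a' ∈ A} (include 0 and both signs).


A - A = {a - a' : a, a' ∈ A}.
Compute a - a' for each ordered pair (a, a'):
a = -4: -4--4=0, -4--1=-3, -4-2=-6, -4-5=-9
a = -1: -1--4=3, -1--1=0, -1-2=-3, -1-5=-6
a = 2: 2--4=6, 2--1=3, 2-2=0, 2-5=-3
a = 5: 5--4=9, 5--1=6, 5-2=3, 5-5=0
Collecting distinct values (and noting 0 appears from a-a):
A - A = {-9, -6, -3, 0, 3, 6, 9}
|A - A| = 7

A - A = {-9, -6, -3, 0, 3, 6, 9}


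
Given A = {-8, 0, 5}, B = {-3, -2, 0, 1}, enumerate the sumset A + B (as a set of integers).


A + B = {a + b : a ∈ A, b ∈ B}.
Enumerate all |A|·|B| = 3·4 = 12 pairs (a, b) and collect distinct sums.
a = -8: -8+-3=-11, -8+-2=-10, -8+0=-8, -8+1=-7
a = 0: 0+-3=-3, 0+-2=-2, 0+0=0, 0+1=1
a = 5: 5+-3=2, 5+-2=3, 5+0=5, 5+1=6
Collecting distinct sums: A + B = {-11, -10, -8, -7, -3, -2, 0, 1, 2, 3, 5, 6}
|A + B| = 12

A + B = {-11, -10, -8, -7, -3, -2, 0, 1, 2, 3, 5, 6}


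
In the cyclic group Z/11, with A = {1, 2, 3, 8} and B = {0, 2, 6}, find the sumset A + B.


Work in Z/11Z: reduce every sum a + b modulo 11.
Enumerate all 12 pairs:
a = 1: 1+0=1, 1+2=3, 1+6=7
a = 2: 2+0=2, 2+2=4, 2+6=8
a = 3: 3+0=3, 3+2=5, 3+6=9
a = 8: 8+0=8, 8+2=10, 8+6=3
Distinct residues collected: {1, 2, 3, 4, 5, 7, 8, 9, 10}
|A + B| = 9 (out of 11 total residues).

A + B = {1, 2, 3, 4, 5, 7, 8, 9, 10}


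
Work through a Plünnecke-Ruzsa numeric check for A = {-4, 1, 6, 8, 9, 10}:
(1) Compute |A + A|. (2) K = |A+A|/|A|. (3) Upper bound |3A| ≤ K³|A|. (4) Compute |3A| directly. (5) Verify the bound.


|A| = 6.
Step 1: Compute A + A by enumerating all 36 pairs.
A + A = {-8, -3, 2, 4, 5, 6, 7, 9, 10, 11, 12, 14, 15, 16, 17, 18, 19, 20}, so |A + A| = 18.
Step 2: Doubling constant K = |A + A|/|A| = 18/6 = 18/6 ≈ 3.0000.
Step 3: Plünnecke-Ruzsa gives |3A| ≤ K³·|A| = (3.0000)³ · 6 ≈ 162.0000.
Step 4: Compute 3A = A + A + A directly by enumerating all triples (a,b,c) ∈ A³; |3A| = 32.
Step 5: Check 32 ≤ 162.0000? Yes ✓.

K = 18/6, Plünnecke-Ruzsa bound K³|A| ≈ 162.0000, |3A| = 32, inequality holds.


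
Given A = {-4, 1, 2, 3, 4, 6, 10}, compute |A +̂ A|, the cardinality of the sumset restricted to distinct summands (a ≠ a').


Restricted sumset: A +̂ A = {a + a' : a ∈ A, a' ∈ A, a ≠ a'}.
Equivalently, take A + A and drop any sum 2a that is achievable ONLY as a + a for a ∈ A (i.e. sums representable only with equal summands).
Enumerate pairs (a, a') with a < a' (symmetric, so each unordered pair gives one sum; this covers all a ≠ a'):
  -4 + 1 = -3
  -4 + 2 = -2
  -4 + 3 = -1
  -4 + 4 = 0
  -4 + 6 = 2
  -4 + 10 = 6
  1 + 2 = 3
  1 + 3 = 4
  1 + 4 = 5
  1 + 6 = 7
  1 + 10 = 11
  2 + 3 = 5
  2 + 4 = 6
  2 + 6 = 8
  2 + 10 = 12
  3 + 4 = 7
  3 + 6 = 9
  3 + 10 = 13
  4 + 6 = 10
  4 + 10 = 14
  6 + 10 = 16
Collected distinct sums: {-3, -2, -1, 0, 2, 3, 4, 5, 6, 7, 8, 9, 10, 11, 12, 13, 14, 16}
|A +̂ A| = 18
(Reference bound: |A +̂ A| ≥ 2|A| - 3 for |A| ≥ 2, with |A| = 7 giving ≥ 11.)

|A +̂ A| = 18


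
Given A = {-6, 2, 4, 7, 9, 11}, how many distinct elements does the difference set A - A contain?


A - A = {a - a' : a, a' ∈ A}; |A| = 6.
Bounds: 2|A|-1 ≤ |A - A| ≤ |A|² - |A| + 1, i.e. 11 ≤ |A - A| ≤ 31.
Note: 0 ∈ A - A always (from a - a). The set is symmetric: if d ∈ A - A then -d ∈ A - A.
Enumerate nonzero differences d = a - a' with a > a' (then include -d):
Positive differences: {2, 3, 4, 5, 7, 8, 9, 10, 13, 15, 17}
Full difference set: {0} ∪ (positive diffs) ∪ (negative diffs).
|A - A| = 1 + 2·11 = 23 (matches direct enumeration: 23).

|A - A| = 23


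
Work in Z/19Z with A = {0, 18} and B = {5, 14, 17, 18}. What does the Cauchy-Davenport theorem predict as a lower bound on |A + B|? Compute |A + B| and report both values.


Cauchy-Davenport: |A + B| ≥ min(p, |A| + |B| - 1) for A, B nonempty in Z/pZ.
|A| = 2, |B| = 4, p = 19.
CD lower bound = min(19, 2 + 4 - 1) = min(19, 5) = 5.
Compute A + B mod 19 directly:
a = 0: 0+5=5, 0+14=14, 0+17=17, 0+18=18
a = 18: 18+5=4, 18+14=13, 18+17=16, 18+18=17
A + B = {4, 5, 13, 14, 16, 17, 18}, so |A + B| = 7.
Verify: 7 ≥ 5? Yes ✓.

CD lower bound = 5, actual |A + B| = 7.


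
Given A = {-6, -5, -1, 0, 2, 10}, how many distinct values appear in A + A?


A + A = {a + a' : a, a' ∈ A}; |A| = 6.
General bounds: 2|A| - 1 ≤ |A + A| ≤ |A|(|A|+1)/2, i.e. 11 ≤ |A + A| ≤ 21.
Lower bound 2|A|-1 is attained iff A is an arithmetic progression.
Enumerate sums a + a' for a ≤ a' (symmetric, so this suffices):
a = -6: -6+-6=-12, -6+-5=-11, -6+-1=-7, -6+0=-6, -6+2=-4, -6+10=4
a = -5: -5+-5=-10, -5+-1=-6, -5+0=-5, -5+2=-3, -5+10=5
a = -1: -1+-1=-2, -1+0=-1, -1+2=1, -1+10=9
a = 0: 0+0=0, 0+2=2, 0+10=10
a = 2: 2+2=4, 2+10=12
a = 10: 10+10=20
Distinct sums: {-12, -11, -10, -7, -6, -5, -4, -3, -2, -1, 0, 1, 2, 4, 5, 9, 10, 12, 20}
|A + A| = 19

|A + A| = 19


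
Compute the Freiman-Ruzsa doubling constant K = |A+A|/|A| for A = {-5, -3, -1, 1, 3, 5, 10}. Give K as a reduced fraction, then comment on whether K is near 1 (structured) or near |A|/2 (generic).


|A| = 7.
Compute A + A by enumerating all 49 pairs.
A + A = {-10, -8, -6, -4, -2, 0, 2, 4, 5, 6, 7, 8, 9, 10, 11, 13, 15, 20}, so |A + A| = 18.
K = |A + A| / |A| = 18/7 (already in lowest terms) ≈ 2.5714.
Reference: AP of size 7 gives K = 13/7 ≈ 1.8571; a fully generic set of size 7 gives K ≈ 4.0000.

|A| = 7, |A + A| = 18, K = 18/7.
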